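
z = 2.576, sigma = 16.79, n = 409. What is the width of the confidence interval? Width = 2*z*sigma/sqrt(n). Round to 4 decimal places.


width = 2*z*sigma/sqrt(n)
2*z*sigma = 2 * 2.576 * 16.79 = 86.50208
sqrt(409) ≈ 20.223748
width = 86.50208 / 20.223748 ≈ 4.277253

4.2773


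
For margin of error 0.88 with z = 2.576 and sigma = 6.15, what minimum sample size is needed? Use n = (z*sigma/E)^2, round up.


z*sigma/E = 2.576 * 6.15 / 0.88 = 19803/1100 ≈ 18.002727
(z*sigma/E)^2 ≈ 324.098189
round up: n = 325

325


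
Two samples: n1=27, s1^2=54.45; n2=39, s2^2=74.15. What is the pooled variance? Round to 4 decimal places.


sp^2 = ((n1-1)*s1^2 + (n2-1)*s2^2)/(n1+n2-2)
(n1-1)*s1^2 = 26 * 54.45 = 1415.7
(n2-1)*s2^2 = 38 * 74.15 = 2817.7
numerator = 1415.7 + 2817.7 = 4233.4
n1+n2-2 = 64
sp^2 = 4233.4 / 64 = 66.146875

66.1469


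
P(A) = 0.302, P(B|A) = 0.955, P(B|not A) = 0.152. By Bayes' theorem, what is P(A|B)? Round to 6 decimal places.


P(A|B) = P(B|A)*P(A) / P(B), P(B) = P(B|A)*P(A) + P(B|not A)*P(not A)
P(B|A)*P(A) = 0.955 * 0.302 = 0.28841
P(B|not A)*P(not A) = 0.152 * 0.698 = 0.106096
P(B) = 0.28841 + 0.106096 = 0.394506
P(A|B) = 0.28841 / 0.394506 ≈ 0.73106619

0.731066


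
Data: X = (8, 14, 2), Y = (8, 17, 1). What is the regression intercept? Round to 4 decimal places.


a = ybar - b*xbar, where b = sum((xi-xbar)(yi-ybar)) / sum((xi-xbar)^2)
n = 3, xbar = 24/3 = 8, ybar = 26/3 ≈ 8.666667
Sxy = sum((xi-xbar)(yi-ybar)) = 96
Sxx = sum((xi-xbar)^2) = 72
b = Sxy / Sxx = 4/3 ≈ 1.333333
a = 8.666667 - 1.333333 * 8 = -2

-2.0000


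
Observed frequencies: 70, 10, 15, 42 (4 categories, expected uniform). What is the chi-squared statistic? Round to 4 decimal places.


chi2 = sum((O-E)^2/E), E = total/4
total = 137, E = 137/4 = 34.25
(70 - 34.25)^2 / 34.25 = 1278.0625 / 34.25 = 20449/548 ≈ 37.315693
(10 - 34.25)^2 / 34.25 = 588.0625 / 34.25 = 9409/548 ≈ 17.169708
(15 - 34.25)^2 / 34.25 = 370.5625 / 34.25 = 5929/548 ≈ 10.819343
(42 - 34.25)^2 / 34.25 = 60.0625 / 34.25 = 961/548 ≈ 1.753650
chi2 = 9187/137 ≈ 67.058394

67.0584


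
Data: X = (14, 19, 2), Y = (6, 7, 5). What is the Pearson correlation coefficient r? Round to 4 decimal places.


r = sum((xi-xbar)(yi-ybar)) / sqrt(sum((xi-xbar)^2) * sum((yi-ybar)^2))
n = 3, xbar = 35/3 ≈ 11.666667, ybar = 18/3 = 6
Sxy = sum((xi-xbar)(yi-ybar)) = 17
Sxx = sum((xi-xbar)^2) = 458/3 ≈ 152.666667
Syy = sum((yi-ybar)^2) = 2
sqrt(Sxx*Syy) ≈ 17.473790
r = Sxy / sqrt(Sxx*Syy) = 17 / 17.473790 ≈ 0.972886

0.9729


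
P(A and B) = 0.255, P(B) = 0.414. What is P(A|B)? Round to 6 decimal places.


P(A|B) = P(A and B) / P(B) = 0.255 / 0.414 = 85/138 ≈ 0.61594203

0.615942


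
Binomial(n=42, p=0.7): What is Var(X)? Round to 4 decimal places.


Var = n*p*(1-p) = 42 * 0.7 * 0.3 = 8.82

8.8200


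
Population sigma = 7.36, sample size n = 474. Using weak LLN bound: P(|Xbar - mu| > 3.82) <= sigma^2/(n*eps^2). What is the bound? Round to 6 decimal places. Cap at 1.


bound = min(1, sigma^2/(n*eps^2))
sigma^2 = 7.36^2 = 54.1696
n*eps^2 = 474 * 3.82^2 = 474 * 14.5924 = 6916.7976
sigma^2/(n*eps^2) = 54.1696 / 6916.7976 ≈ 0.00783160

0.007832


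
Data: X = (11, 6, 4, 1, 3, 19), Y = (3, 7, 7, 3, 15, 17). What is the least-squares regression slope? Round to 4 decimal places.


b = sum((xi-xbar)(yi-ybar)) / sum((xi-xbar)^2)
n = 6, xbar = 44/6 = 22/3 ≈ 7.333333, ybar = 52/6 = 26/3 ≈ 8.666667
Sxy = sum((xi-xbar)(yi-ybar)) = 278/3 ≈ 92.666667
Sxx = sum((xi-xbar)^2) = 664/3 ≈ 221.333333
b = Sxy / Sxx = 139/332 ≈ 0.418675

0.4187


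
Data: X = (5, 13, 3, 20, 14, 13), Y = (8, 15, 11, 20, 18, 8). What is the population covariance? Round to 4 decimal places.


Cov = (1/n)*sum((xi-xbar)(yi-ybar))
n = 6, xbar = 68/6 = 34/3 ≈ 11.333333, ybar = 80/6 = 40/3 ≈ 13.333333
sum((xi-xbar)(yi-ybar)) = 352/3 ≈ 117.333333
Cov = 117.333333 / 6 = 176/9 ≈ 19.555556

19.5556


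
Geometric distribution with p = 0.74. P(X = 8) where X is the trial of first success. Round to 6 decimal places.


P = (1-p)^(k-1) * p
(1-p)^(k-1) = 0.26^7 ≈ 0.00008031810
P = 0.00008031810 * 0.74 ≈ 0.00005943540

0.000059


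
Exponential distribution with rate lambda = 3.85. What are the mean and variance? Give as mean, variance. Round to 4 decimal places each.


mean = 1/lam, var = 1/lam^2
mean = 1 / 3.85 = 20/77 ≈ 0.259740
lam^2 = 3.85^2 = 14.8225
var = 1 / 14.8225 = 400/5929 ≈ 0.067465

0.2597, 0.0675


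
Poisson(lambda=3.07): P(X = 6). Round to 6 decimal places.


P = e^(-lam) * lam^k / k!
e^(-3.07) ≈ 0.04642115
lam^k = 3.07^6 ≈ 837.201992
k! = 6! = 720
P = 0.04642115 * 837.201992 / 720 ≈ 0.053978

0.053978


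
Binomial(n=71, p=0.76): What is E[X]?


E[X] = n*p = 71 * 0.76 = 53.96

53.96


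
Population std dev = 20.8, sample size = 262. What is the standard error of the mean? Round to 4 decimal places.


SE = sigma / sqrt(n)
sqrt(262) ≈ 16.186414
SE = 20.8 / 16.186414 ≈ 1.285028

1.2850


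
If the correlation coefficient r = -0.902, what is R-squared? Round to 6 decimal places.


R^2 = r^2 = (-0.902)^2 = 0.813604

0.813604


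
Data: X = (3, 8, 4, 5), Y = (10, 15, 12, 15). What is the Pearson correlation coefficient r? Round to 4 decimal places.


r = sum((xi-xbar)(yi-ybar)) / sqrt(sum((xi-xbar)^2) * sum((yi-ybar)^2))
n = 4, xbar = 20/4 = 5, ybar = 52/4 = 13
Sxy = sum((xi-xbar)(yi-ybar)) = 13
Sxx = sum((xi-xbar)^2) = 14
Syy = sum((yi-ybar)^2) = 18
sqrt(Sxx*Syy) ≈ 15.874508
r = Sxy / sqrt(Sxx*Syy) = 13 / 15.874508 ≈ 0.818923

0.8189


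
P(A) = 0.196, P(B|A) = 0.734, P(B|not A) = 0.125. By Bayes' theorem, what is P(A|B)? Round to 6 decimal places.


P(A|B) = P(B|A)*P(A) / P(B), P(B) = P(B|A)*P(A) + P(B|not A)*P(not A)
P(B|A)*P(A) = 0.734 * 0.196 = 0.143864
P(B|not A)*P(not A) = 0.125 * 0.804 = 0.1005
P(B) = 0.143864 + 0.1005 = 0.244364
P(A|B) = 0.143864 / 0.244364 ≈ 0.58872829

0.588728


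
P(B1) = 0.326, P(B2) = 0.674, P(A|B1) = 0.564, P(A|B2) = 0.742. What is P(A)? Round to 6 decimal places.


P(A) = P(A|B1)*P(B1) + P(A|B2)*P(B2)
P(A|B1)*P(B1) = 0.564 * 0.326 = 0.183864
P(A|B2)*P(B2) = 0.742 * 0.674 = 0.500108
P(A) = 0.183864 + 0.500108 = 0.683972

0.683972


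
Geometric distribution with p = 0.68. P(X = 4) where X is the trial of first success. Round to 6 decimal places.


P = (1-p)^(k-1) * p
(1-p)^(k-1) = 0.32^3 = 0.032768
P = 0.032768 * 0.68 = 0.02228224

0.022282


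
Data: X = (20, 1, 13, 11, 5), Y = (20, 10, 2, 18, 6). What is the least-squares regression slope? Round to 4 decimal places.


b = sum((xi-xbar)(yi-ybar)) / sum((xi-xbar)^2)
n = 5, xbar = 50/5 = 10, ybar = 56/5 = 11.2
Sxy = sum((xi-xbar)(yi-ybar)) = 104
Sxx = sum((xi-xbar)^2) = 216
b = Sxy / Sxx = 13/27 ≈ 0.481481

0.4815


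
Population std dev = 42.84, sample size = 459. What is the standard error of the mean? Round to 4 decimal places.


SE = sigma / sqrt(n)
sqrt(459) ≈ 21.424285
SE = 42.84 / 21.424285 ≈ 1.999600

1.9996


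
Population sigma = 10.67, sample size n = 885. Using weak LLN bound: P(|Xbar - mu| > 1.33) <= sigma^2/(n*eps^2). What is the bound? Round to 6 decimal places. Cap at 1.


bound = min(1, sigma^2/(n*eps^2))
sigma^2 = 10.67^2 = 113.8489
n*eps^2 = 885 * 1.33^2 = 885 * 1.7689 = 1565.4765
sigma^2/(n*eps^2) = 113.8489 / 1565.4765 ≈ 0.07272476

0.072725


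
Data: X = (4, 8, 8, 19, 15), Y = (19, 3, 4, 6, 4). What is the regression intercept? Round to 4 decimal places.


a = ybar - b*xbar, where b = sum((xi-xbar)(yi-ybar)) / sum((xi-xbar)^2)
n = 5, xbar = 54/5 = 10.8, ybar = 36/5 = 7.2
Sxy = sum((xi-xbar)(yi-ybar)) = -82.8
Sxx = sum((xi-xbar)^2) = 146.8
b = Sxy / Sxx = -207/367 ≈ -0.564033
a = 7.2 - (-0.564033) * 10.8 = 4878/367 ≈ 13.291553

13.2916


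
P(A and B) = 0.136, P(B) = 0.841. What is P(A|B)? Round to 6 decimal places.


P(A|B) = P(A and B) / P(B) = 0.136 / 0.841 = 136/841 ≈ 0.16171225

0.161712


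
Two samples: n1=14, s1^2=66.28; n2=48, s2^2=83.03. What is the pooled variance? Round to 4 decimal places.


sp^2 = ((n1-1)*s1^2 + (n2-1)*s2^2)/(n1+n2-2)
(n1-1)*s1^2 = 13 * 66.28 = 861.64
(n2-1)*s2^2 = 47 * 83.03 = 3902.41
numerator = 861.64 + 3902.41 = 4764.05
n1+n2-2 = 60
sp^2 = 4764.05 / 60 = 95281/1200 ≈ 79.400833

79.4008


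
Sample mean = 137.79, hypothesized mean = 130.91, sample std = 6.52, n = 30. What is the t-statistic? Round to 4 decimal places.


t = (xbar - mu0) / (s/sqrt(n))
xbar - mu0 = 137.79 - 130.91 = 6.88
sqrt(30) ≈ 5.47722558
s/sqrt(n) = 6.52 / 5.47722558 ≈ 1.19038369
t = 6.88 / 1.19038369 ≈ 5.779649

5.7796


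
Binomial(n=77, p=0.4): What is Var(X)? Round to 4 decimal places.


Var = n*p*(1-p) = 77 * 0.4 * 0.6 = 18.48

18.4800


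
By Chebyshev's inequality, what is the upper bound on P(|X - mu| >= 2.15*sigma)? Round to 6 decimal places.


P <= 1/k^2
k^2 = 2.15^2 = 4.6225
1/k^2 = 1 / 4.6225 = 400/1849 ≈ 0.21633315

0.216333


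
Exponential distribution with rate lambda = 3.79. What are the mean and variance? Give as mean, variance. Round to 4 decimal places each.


mean = 1/lam, var = 1/lam^2
mean = 1 / 3.79 = 100/379 ≈ 0.263852
lam^2 = 3.79^2 = 14.3641
var = 1 / 14.3641 ≈ 0.069618

0.2639, 0.0696


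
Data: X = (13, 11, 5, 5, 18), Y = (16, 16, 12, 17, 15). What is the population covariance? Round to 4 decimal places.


Cov = (1/n)*sum((xi-xbar)(yi-ybar))
n = 5, xbar = 52/5 = 10.4, ybar = 76/5 = 15.2
sum((xi-xbar)(yi-ybar)) = 8.6
Cov = 8.6 / 5 = 1.72

1.7200


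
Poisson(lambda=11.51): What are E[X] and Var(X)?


E[X] = Var(X) = lambda = 11.51

11.51, 11.51


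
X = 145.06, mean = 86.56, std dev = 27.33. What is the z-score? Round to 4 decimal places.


z = (X - mu) / sigma
X - mu = 145.06 - 86.56 = 58.5
z = 58.5 / 27.33 = 1950/911 ≈ 2.140505

2.1405


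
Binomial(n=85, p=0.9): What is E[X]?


E[X] = n*p = 85 * 0.9 = 76.5

76.5


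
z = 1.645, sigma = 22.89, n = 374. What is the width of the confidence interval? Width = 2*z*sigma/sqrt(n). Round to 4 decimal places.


width = 2*z*sigma/sqrt(n)
2*z*sigma = 2 * 1.645 * 22.89 = 75.3081
sqrt(374) ≈ 19.339080
width = 75.3081 / 19.339080 ≈ 3.894089

3.8941


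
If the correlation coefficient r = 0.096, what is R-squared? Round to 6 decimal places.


R^2 = r^2 = (0.096)^2 = 0.009216

0.009216


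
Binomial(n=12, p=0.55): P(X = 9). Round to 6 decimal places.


P = C(n,k) * p^k * (1-p)^(n-k)
C(12,9) = 220
p^k = 0.55^9 ≈ 0.004605367
(1-p)^(n-k) = 0.45^3 = 0.091125
P = 220 * 0.004605367 * 0.091125 ≈ 0.092326

0.092326


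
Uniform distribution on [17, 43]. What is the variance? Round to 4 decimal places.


Var = (b-a)^2 / 12
(b-a)^2 = (43 - 17)^2 = 676
Var = 676/12 ≈ 56.333333

56.3333


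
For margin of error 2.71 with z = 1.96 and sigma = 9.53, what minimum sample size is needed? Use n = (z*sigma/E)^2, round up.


z*sigma/E = 1.96 * 9.53 / 2.71 = 46697/6775 ≈ 6.892546
(z*sigma/E)^2 ≈ 47.507192
round up: n = 48

48


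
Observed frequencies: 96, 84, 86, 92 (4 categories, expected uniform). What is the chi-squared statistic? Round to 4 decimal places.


chi2 = sum((O-E)^2/E), E = total/4
total = 358, E = 358/4 = 89.5
(96 - 89.5)^2 / 89.5 = 42.25 / 89.5 = 169/358 ≈ 0.472067
(84 - 89.5)^2 / 89.5 = 30.25 / 89.5 = 121/358 ≈ 0.337989
(86 - 89.5)^2 / 89.5 = 12.25 / 89.5 = 49/358 ≈ 0.136872
(92 - 89.5)^2 / 89.5 = 6.25 / 89.5 = 25/358 ≈ 0.069832
chi2 = 182/179 ≈ 1.016760

1.0168


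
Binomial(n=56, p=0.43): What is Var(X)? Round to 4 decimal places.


Var = n*p*(1-p) = 56 * 0.43 * 0.57 = 13.7256

13.7256


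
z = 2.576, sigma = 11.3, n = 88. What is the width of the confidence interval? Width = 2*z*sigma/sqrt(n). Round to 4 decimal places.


width = 2*z*sigma/sqrt(n)
2*z*sigma = 2 * 2.576 * 11.3 = 58.2176
sqrt(88) ≈ 9.380832
width = 58.2176 / 9.380832 ≈ 6.206017

6.2060


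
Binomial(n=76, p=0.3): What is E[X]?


E[X] = n*p = 76 * 0.3 = 22.8

22.8


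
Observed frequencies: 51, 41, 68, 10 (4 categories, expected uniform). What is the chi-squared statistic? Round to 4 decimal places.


chi2 = sum((O-E)^2/E), E = total/4
total = 170, E = 170/4 = 42.5
(51 - 42.5)^2 / 42.5 = 72.25 / 42.5 = 1.7
(41 - 42.5)^2 / 42.5 = 2.25 / 42.5 = 9/170 ≈ 0.052941
(68 - 42.5)^2 / 42.5 = 650.25 / 42.5 = 15.3
(10 - 42.5)^2 / 42.5 = 1056.25 / 42.5 = 845/34 ≈ 24.852941
chi2 = 3562/85 ≈ 41.905882

41.9059


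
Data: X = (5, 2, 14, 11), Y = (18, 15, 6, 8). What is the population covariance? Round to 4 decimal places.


Cov = (1/n)*sum((xi-xbar)(yi-ybar))
n = 4, xbar = 32/4 = 8, ybar = 47/4 = 11.75
sum((xi-xbar)(yi-ybar)) = -84
Cov = -84 / 4 = -21

-21.0000


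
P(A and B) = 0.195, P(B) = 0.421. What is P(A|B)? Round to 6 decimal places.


P(A|B) = P(A and B) / P(B) = 0.195 / 0.421 = 195/421 ≈ 0.46318290

0.463183


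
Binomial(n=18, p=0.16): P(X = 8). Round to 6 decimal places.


P = C(n,k) * p^k * (1-p)^(n-k)
C(18,8) = 43758
p^k = 0.16^8 ≈ 0.0000004294967
(1-p)^(n-k) = 0.84^10 ≈ 0.1749012
P = 43758 * 0.0000004294967 * 0.1749012 ≈ 0.003287

0.003287


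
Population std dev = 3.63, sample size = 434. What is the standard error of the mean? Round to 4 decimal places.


SE = sigma / sqrt(n)
sqrt(434) ≈ 20.832667
SE = 3.63 / 20.832667 ≈ 0.174246

0.1742


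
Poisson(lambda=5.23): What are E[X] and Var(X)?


E[X] = Var(X) = lambda = 5.23

5.23, 5.23


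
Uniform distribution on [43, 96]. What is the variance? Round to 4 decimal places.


Var = (b-a)^2 / 12
(b-a)^2 = (96 - 43)^2 = 2809
Var = 2809/12 ≈ 234.083333

234.0833


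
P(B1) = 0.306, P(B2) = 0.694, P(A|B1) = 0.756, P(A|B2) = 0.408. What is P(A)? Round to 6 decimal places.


P(A) = P(A|B1)*P(B1) + P(A|B2)*P(B2)
P(A|B1)*P(B1) = 0.756 * 0.306 = 0.231336
P(A|B2)*P(B2) = 0.408 * 0.694 = 0.283152
P(A) = 0.231336 + 0.283152 = 0.514488

0.514488


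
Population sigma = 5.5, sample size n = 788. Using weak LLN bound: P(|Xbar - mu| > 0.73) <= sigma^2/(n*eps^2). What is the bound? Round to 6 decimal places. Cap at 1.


bound = min(1, sigma^2/(n*eps^2))
sigma^2 = 5.5^2 = 30.25
n*eps^2 = 788 * 0.73^2 = 788 * 0.5329 = 419.9252
sigma^2/(n*eps^2) = 30.25 / 419.9252 ≈ 0.07203664

0.072037


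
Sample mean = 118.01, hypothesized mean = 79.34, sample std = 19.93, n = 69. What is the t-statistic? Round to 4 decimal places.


t = (xbar - mu0) / (s/sqrt(n))
xbar - mu0 = 118.01 - 79.34 = 38.67
sqrt(69) ≈ 8.30662386
s/sqrt(n) = 19.93 / 8.30662386 ≈ 2.39929005
t = 38.67 / 2.39929005 ≈ 16.117268

16.1173


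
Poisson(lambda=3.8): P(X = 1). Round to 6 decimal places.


P = e^(-lam) * lam^k / k!
e^(-3.8) ≈ 0.02237077
lam^k = 3.8^1 = 3.8
k! = 1! = 1
P = 0.02237077 * 3.8 / 1 ≈ 0.085009

0.085009


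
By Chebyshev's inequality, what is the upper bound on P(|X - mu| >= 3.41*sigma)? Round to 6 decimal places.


P <= 1/k^2
k^2 = 3.41^2 = 11.6281
1/k^2 = 1 / 11.6281 ≈ 0.08599857

0.085999


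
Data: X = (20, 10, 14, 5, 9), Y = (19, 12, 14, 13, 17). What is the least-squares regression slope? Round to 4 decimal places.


b = sum((xi-xbar)(yi-ybar)) / sum((xi-xbar)^2)
n = 5, xbar = 58/5 = 11.6, ybar = 75/5 = 15
Sxy = sum((xi-xbar)(yi-ybar)) = 44
Sxx = sum((xi-xbar)^2) = 129.2
b = Sxy / Sxx = 110/323 ≈ 0.340557

0.3406


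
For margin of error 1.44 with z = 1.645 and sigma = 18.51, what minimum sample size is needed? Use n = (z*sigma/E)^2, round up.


z*sigma/E = 1.645 * 18.51 / 1.44 = 202993/9600 ≈ 21.145104
(z*sigma/E)^2 ≈ 447.115430
round up: n = 448

448


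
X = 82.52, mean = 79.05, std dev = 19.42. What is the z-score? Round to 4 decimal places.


z = (X - mu) / sigma
X - mu = 82.52 - 79.05 = 3.47
z = 3.47 / 19.42 = 347/1942 ≈ 0.178682

0.1787


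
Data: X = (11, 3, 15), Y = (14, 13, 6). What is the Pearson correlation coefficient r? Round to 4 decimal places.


r = sum((xi-xbar)(yi-ybar)) / sqrt(sum((xi-xbar)^2) * sum((yi-ybar)^2))
n = 3, xbar = 29/3 ≈ 9.666667, ybar = 33/3 = 11
Sxy = sum((xi-xbar)(yi-ybar)) = -36
Sxx = sum((xi-xbar)^2) = 224/3 ≈ 74.666667
Syy = sum((yi-ybar)^2) = 38
sqrt(Sxx*Syy) ≈ 53.266625
r = Sxy / sqrt(Sxx*Syy) = -36 / 53.266625 ≈ -0.675845

-0.6758


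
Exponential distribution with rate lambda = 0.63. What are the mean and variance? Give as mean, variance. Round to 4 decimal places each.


mean = 1/lam, var = 1/lam^2
mean = 1 / 0.63 = 100/63 ≈ 1.587302
lam^2 = 0.63^2 = 0.3969
var = 1 / 0.3969 = 10000/3969 ≈ 2.519526

1.5873, 2.5195


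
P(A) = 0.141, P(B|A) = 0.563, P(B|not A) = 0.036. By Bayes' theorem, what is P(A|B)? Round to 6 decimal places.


P(A|B) = P(B|A)*P(A) / P(B), P(B) = P(B|A)*P(A) + P(B|not A)*P(not A)
P(B|A)*P(A) = 0.563 * 0.141 = 0.079383
P(B|not A)*P(not A) = 0.036 * 0.859 = 0.030924
P(B) = 0.079383 + 0.030924 = 0.110307
P(A|B) = 0.079383 / 0.110307 ≈ 0.71965514

0.719655


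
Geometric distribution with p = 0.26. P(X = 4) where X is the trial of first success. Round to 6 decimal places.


P = (1-p)^(k-1) * p
(1-p)^(k-1) = 0.74^3 = 0.405224
P = 0.405224 * 0.26 ≈ 0.1053582

0.105358


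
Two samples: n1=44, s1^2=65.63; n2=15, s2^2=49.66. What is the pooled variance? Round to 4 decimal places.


sp^2 = ((n1-1)*s1^2 + (n2-1)*s2^2)/(n1+n2-2)
(n1-1)*s1^2 = 43 * 65.63 = 2822.09
(n2-1)*s2^2 = 14 * 49.66 = 695.24
numerator = 2822.09 + 695.24 = 3517.33
n1+n2-2 = 57
sp^2 = 3517.33 / 57 = 351733/5700 ≈ 61.707544

61.7075


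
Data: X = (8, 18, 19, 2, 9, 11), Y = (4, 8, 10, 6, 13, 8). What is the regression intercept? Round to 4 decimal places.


a = ybar - b*xbar, where b = sum((xi-xbar)(yi-ybar)) / sum((xi-xbar)^2)
n = 6, xbar = 67/6 ≈ 11.166667, ybar = 49/6 ≈ 8.166667
Sxy = sum((xi-xbar)(yi-ybar)) = 215/6 ≈ 35.833333
Sxx = sum((xi-xbar)^2) = 1241/6 ≈ 206.833333
b = Sxy / Sxx = 215/1241 ≈ 0.173247
a = 8.166667 - 0.173247 * 11.166667 = 7734/1241 ≈ 6.232071

6.2321


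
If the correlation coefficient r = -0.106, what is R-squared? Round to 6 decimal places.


R^2 = r^2 = (-0.106)^2 = 0.011236

0.011236


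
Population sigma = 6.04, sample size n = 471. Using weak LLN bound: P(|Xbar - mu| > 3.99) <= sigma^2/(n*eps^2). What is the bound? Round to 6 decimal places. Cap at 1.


bound = min(1, sigma^2/(n*eps^2))
sigma^2 = 6.04^2 = 36.4816
n*eps^2 = 471 * 3.99^2 = 471 * 15.9201 = 7498.3671
sigma^2/(n*eps^2) = 36.4816 / 7498.3671 ≈ 0.00486527

0.004865


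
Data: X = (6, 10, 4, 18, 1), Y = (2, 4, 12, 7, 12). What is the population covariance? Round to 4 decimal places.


Cov = (1/n)*sum((xi-xbar)(yi-ybar))
n = 5, xbar = 39/5 = 7.8, ybar = 37/5 = 7.4
sum((xi-xbar)(yi-ybar)) = -50.6
Cov = -50.6 / 5 = -10.12

-10.1200


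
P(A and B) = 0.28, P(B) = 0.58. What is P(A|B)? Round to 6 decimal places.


P(A|B) = P(A and B) / P(B) = 0.28 / 0.58 = 14/29 ≈ 0.48275862

0.482759


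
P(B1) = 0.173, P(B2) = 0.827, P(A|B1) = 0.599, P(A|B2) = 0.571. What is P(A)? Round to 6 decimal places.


P(A) = P(A|B1)*P(B1) + P(A|B2)*P(B2)
P(A|B1)*P(B1) = 0.599 * 0.173 = 0.103627
P(A|B2)*P(B2) = 0.571 * 0.827 = 0.472217
P(A) = 0.103627 + 0.472217 = 0.575844

0.575844


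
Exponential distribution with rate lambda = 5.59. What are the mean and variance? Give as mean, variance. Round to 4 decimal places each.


mean = 1/lam, var = 1/lam^2
mean = 1 / 5.59 = 100/559 ≈ 0.178891
lam^2 = 5.59^2 = 31.2481
var = 1 / 31.2481 ≈ 0.032002

0.1789, 0.0320


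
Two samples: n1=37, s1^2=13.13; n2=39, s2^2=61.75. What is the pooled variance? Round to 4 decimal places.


sp^2 = ((n1-1)*s1^2 + (n2-1)*s2^2)/(n1+n2-2)
(n1-1)*s1^2 = 36 * 13.13 = 472.68
(n2-1)*s2^2 = 38 * 61.75 = 2346.5
numerator = 472.68 + 2346.5 = 2819.18
n1+n2-2 = 74
sp^2 = 2819.18 / 74 = 140959/3700 ≈ 38.097027

38.0970


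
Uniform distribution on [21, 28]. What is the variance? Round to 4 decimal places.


Var = (b-a)^2 / 12
(b-a)^2 = (28 - 21)^2 = 49
Var = 49/12 ≈ 4.083333

4.0833


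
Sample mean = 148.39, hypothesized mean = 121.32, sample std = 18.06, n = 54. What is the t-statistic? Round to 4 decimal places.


t = (xbar - mu0) / (s/sqrt(n))
xbar - mu0 = 148.39 - 121.32 = 27.07
sqrt(54) ≈ 7.34846923
s/sqrt(n) = 18.06 / 7.34846923 ≈ 2.45765471
t = 27.07 / 2.45765471 ≈ 11.014566

11.0146


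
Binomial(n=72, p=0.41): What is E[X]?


E[X] = n*p = 72 * 0.41 = 29.52

29.52


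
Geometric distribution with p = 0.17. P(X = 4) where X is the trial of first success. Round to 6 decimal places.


P = (1-p)^(k-1) * p
(1-p)^(k-1) = 0.83^3 = 0.571787
P = 0.571787 * 0.17 = 0.09720379

0.097204


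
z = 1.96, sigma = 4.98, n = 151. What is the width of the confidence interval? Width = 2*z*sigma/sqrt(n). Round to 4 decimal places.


width = 2*z*sigma/sqrt(n)
2*z*sigma = 2 * 1.96 * 4.98 = 19.5216
sqrt(151) ≈ 12.288206
width = 19.5216 / 12.288206 ≈ 1.588645

1.5886


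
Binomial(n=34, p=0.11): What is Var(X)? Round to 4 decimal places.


Var = n*p*(1-p) = 34 * 0.11 * 0.89 = 3.3286

3.3286


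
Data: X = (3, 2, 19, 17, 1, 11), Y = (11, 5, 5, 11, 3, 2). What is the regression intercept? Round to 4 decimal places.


a = ybar - b*xbar, where b = sum((xi-xbar)(yi-ybar)) / sum((xi-xbar)^2)
n = 6, xbar = 53/6 ≈ 8.833333, ybar = 37/6 ≈ 6.166667
Sxy = sum((xi-xbar)(yi-ybar)) = 139/6 ≈ 23.166667
Sxx = sum((xi-xbar)^2) = 1901/6 ≈ 316.833333
b = Sxy / Sxx = 139/1901 ≈ 0.073119
a = 6.166667 - 0.073119 * 8.833333 = 10495/1901 ≈ 5.520779

5.5208


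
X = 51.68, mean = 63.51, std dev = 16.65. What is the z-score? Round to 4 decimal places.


z = (X - mu) / sigma
X - mu = 51.68 - 63.51 = -11.83
z = -11.83 / 16.65 = -1183/1665 ≈ -0.710511

-0.7105


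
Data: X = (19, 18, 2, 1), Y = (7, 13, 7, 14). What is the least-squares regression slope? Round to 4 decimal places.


b = sum((xi-xbar)(yi-ybar)) / sum((xi-xbar)^2)
n = 4, xbar = 40/4 = 10, ybar = 41/4 = 10.25
Sxy = sum((xi-xbar)(yi-ybar)) = -15
Sxx = sum((xi-xbar)^2) = 290
b = Sxy / Sxx = -3/58 ≈ -0.051724

-0.0517


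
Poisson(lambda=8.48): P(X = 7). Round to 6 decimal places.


P = e^(-lam) * lam^k / k!
e^(-8.48) ≈ 0.0002075787
lam^k = 8.48^7 ≈ 3153341.204904
k! = 7! = 5040
P = 0.0002075787 * 3153341.204904 / 5040 ≈ 0.129874

0.129874


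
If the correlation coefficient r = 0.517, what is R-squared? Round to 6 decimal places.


R^2 = r^2 = (0.517)^2 = 0.267289

0.267289


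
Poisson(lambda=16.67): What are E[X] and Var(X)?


E[X] = Var(X) = lambda = 16.67

16.67, 16.67


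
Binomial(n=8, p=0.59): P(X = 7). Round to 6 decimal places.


P = C(n,k) * p^k * (1-p)^(n-k)
C(8,7) = 8
p^k = 0.59^7 ≈ 0.02488651
(1-p)^(n-k) = 0.41^1 = 0.41
P = 8 * 0.02488651 * 0.41 ≈ 0.081628

0.081628


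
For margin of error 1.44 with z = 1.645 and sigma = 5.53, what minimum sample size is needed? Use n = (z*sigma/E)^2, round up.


z*sigma/E = 1.645 * 5.53 / 1.44 ≈ 6.317257
(z*sigma/E)^2 ≈ 39.907735
round up: n = 40

40


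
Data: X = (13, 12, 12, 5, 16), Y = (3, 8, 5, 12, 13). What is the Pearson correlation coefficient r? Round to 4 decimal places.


r = sum((xi-xbar)(yi-ybar)) / sqrt(sum((xi-xbar)^2) * sum((yi-ybar)^2))
n = 5, xbar = 58/5 = 11.6, ybar = 41/5 = 8.2
Sxy = sum((xi-xbar)(yi-ybar)) = -12.6
Sxx = sum((xi-xbar)^2) = 65.2
Syy = sum((yi-ybar)^2) = 74.8
sqrt(Sxx*Syy) ≈ 69.835235
r = Sxy / sqrt(Sxx*Syy) = -12.6 / 69.835235 ≈ -0.180425

-0.1804


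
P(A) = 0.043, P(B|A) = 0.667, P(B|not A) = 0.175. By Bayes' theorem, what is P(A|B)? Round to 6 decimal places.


P(A|B) = P(B|A)*P(A) / P(B), P(B) = P(B|A)*P(A) + P(B|not A)*P(not A)
P(B|A)*P(A) = 0.667 * 0.043 = 0.028681
P(B|not A)*P(not A) = 0.175 * 0.957 = 0.167475
P(B) = 0.028681 + 0.167475 = 0.196156
P(A|B) = 0.028681 / 0.196156 = 989/6764 ≈ 0.14621526

0.146215


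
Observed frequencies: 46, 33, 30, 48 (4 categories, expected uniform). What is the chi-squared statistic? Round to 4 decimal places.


chi2 = sum((O-E)^2/E), E = total/4
total = 157, E = 157/4 = 39.25
(46 - 39.25)^2 / 39.25 = 45.5625 / 39.25 = 729/628 ≈ 1.160828
(33 - 39.25)^2 / 39.25 = 39.0625 / 39.25 = 625/628 ≈ 0.995223
(30 - 39.25)^2 / 39.25 = 85.5625 / 39.25 = 1369/628 ≈ 2.179936
(48 - 39.25)^2 / 39.25 = 76.5625 / 39.25 = 1225/628 ≈ 1.950637
chi2 = 987/157 ≈ 6.286624

6.2866


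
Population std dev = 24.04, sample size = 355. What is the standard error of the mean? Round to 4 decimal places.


SE = sigma / sqrt(n)
sqrt(355) ≈ 18.841444
SE = 24.04 / 18.841444 ≈ 1.275911

1.2759


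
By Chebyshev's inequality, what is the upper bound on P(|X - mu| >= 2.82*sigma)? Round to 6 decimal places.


P <= 1/k^2
k^2 = 2.82^2 = 7.9524
1/k^2 = 1 / 7.9524 ≈ 0.12574820

0.125748


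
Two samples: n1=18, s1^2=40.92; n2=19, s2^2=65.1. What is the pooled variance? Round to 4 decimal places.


sp^2 = ((n1-1)*s1^2 + (n2-1)*s2^2)/(n1+n2-2)
(n1-1)*s1^2 = 17 * 40.92 = 695.64
(n2-1)*s2^2 = 18 * 65.1 = 1171.8
numerator = 695.64 + 1171.8 = 1867.44
n1+n2-2 = 35
sp^2 = 1867.44 / 35 = 46686/875 ≈ 53.355429

53.3554


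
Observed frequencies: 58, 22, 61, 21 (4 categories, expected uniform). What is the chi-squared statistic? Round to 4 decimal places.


chi2 = sum((O-E)^2/E), E = total/4
total = 162, E = 162/4 = 40.5
(58 - 40.5)^2 / 40.5 = 306.25 / 40.5 = 1225/162 ≈ 7.561728
(22 - 40.5)^2 / 40.5 = 342.25 / 40.5 = 1369/162 ≈ 8.450617
(61 - 40.5)^2 / 40.5 = 420.25 / 40.5 = 1681/162 ≈ 10.376543
(21 - 40.5)^2 / 40.5 = 380.25 / 40.5 = 169/18 ≈ 9.388889
chi2 = 322/9 ≈ 35.777778

35.7778


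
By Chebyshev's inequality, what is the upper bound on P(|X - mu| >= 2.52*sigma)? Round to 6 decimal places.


P <= 1/k^2
k^2 = 2.52^2 = 6.3504
1/k^2 = 1 / 6.3504 = 625/3969 ≈ 0.15747040

0.157470


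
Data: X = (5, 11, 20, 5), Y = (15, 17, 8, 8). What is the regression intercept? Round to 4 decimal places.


a = ybar - b*xbar, where b = sum((xi-xbar)(yi-ybar)) / sum((xi-xbar)^2)
n = 4, xbar = 41/4 = 10.25, ybar = 48/4 = 12
Sxy = sum((xi-xbar)(yi-ybar)) = -30
Sxx = sum((xi-xbar)^2) = 150.75
b = Sxy / Sxx = -40/201 ≈ -0.199005
a = 12 - (-0.199005) * 10.25 = 2822/201 ≈ 14.039801

14.0398


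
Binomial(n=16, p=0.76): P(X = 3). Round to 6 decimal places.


P = C(n,k) * p^k * (1-p)^(n-k)
C(16,3) = 560
p^k = 0.76^3 = 0.438976
(1-p)^(n-k) = 0.24^13 ≈ 0.000000008764883
P = 560 * 0.438976 * 0.000000008764883 ≈ 0.000002

0.000002


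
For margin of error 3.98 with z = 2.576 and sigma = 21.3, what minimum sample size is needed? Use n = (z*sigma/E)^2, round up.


z*sigma/E = 2.576 * 21.3 / 3.98 = 68586/4975 ≈ 13.786131
(z*sigma/E)^2 ≈ 190.057398
round up: n = 191

191


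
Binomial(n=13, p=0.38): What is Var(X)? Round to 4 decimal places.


Var = n*p*(1-p) = 13 * 0.38 * 0.62 = 3.0628

3.0628


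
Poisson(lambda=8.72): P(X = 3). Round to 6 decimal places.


P = e^(-lam) * lam^k / k!
e^(-8.72) ≈ 0.0001632872
lam^k = 8.72^3 = 663.054848
k! = 3! = 6
P = 0.0001632872 * 663.054848 / 6 ≈ 0.018045

0.018045


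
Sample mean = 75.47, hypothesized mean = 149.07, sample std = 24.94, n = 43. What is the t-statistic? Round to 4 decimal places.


t = (xbar - mu0) / (s/sqrt(n))
xbar - mu0 = 75.47 - 149.07 = -73.6
sqrt(43) ≈ 6.55743852
s/sqrt(n) = 24.94 / 6.55743852 ≈ 3.80331434
t = -73.6 / 3.80331434 ≈ -19.351543

-19.3515


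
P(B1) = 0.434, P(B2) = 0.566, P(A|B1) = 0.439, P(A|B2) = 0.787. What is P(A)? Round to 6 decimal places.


P(A) = P(A|B1)*P(B1) + P(A|B2)*P(B2)
P(A|B1)*P(B1) = 0.439 * 0.434 = 0.190526
P(A|B2)*P(B2) = 0.787 * 0.566 = 0.445442
P(A) = 0.190526 + 0.445442 = 0.635968

0.635968


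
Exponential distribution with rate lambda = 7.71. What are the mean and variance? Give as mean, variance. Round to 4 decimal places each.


mean = 1/lam, var = 1/lam^2
mean = 1 / 7.71 = 100/771 ≈ 0.129702
lam^2 = 7.71^2 = 59.4441
var = 1 / 59.4441 ≈ 0.016823

0.1297, 0.0168


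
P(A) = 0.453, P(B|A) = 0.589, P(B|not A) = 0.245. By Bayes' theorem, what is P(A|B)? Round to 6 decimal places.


P(A|B) = P(B|A)*P(A) / P(B), P(B) = P(B|A)*P(A) + P(B|not A)*P(not A)
P(B|A)*P(A) = 0.589 * 0.453 = 0.266817
P(B|not A)*P(not A) = 0.245 * 0.547 = 0.134015
P(B) = 0.266817 + 0.134015 = 0.400832
P(A|B) = 0.266817 / 0.400832 ≈ 0.66565793

0.665658


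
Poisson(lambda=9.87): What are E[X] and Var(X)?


E[X] = Var(X) = lambda = 9.87

9.87, 9.87


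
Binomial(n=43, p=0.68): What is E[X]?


E[X] = n*p = 43 * 0.68 = 29.24

29.24


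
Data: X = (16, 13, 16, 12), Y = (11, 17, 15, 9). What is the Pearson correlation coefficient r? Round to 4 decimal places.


r = sum((xi-xbar)(yi-ybar)) / sqrt(sum((xi-xbar)^2) * sum((yi-ybar)^2))
n = 4, xbar = 57/4 = 14.25, ybar = 52/4 = 13
Sxy = sum((xi-xbar)(yi-ybar)) = 4
Sxx = sum((xi-xbar)^2) = 12.75
Syy = sum((yi-ybar)^2) = 40
sqrt(Sxx*Syy) ≈ 22.583180
r = Sxy / sqrt(Sxx*Syy) = 4 / 22.583180 ≈ 0.177123

0.1771


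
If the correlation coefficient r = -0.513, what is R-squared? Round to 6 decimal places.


R^2 = r^2 = (-0.513)^2 = 0.263169

0.263169


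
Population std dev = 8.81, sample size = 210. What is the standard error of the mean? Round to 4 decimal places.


SE = sigma / sqrt(n)
sqrt(210) ≈ 14.491377
SE = 8.81 / 14.491377 ≈ 0.607948

0.6079


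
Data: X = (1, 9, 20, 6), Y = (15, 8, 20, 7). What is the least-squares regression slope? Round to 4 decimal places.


b = sum((xi-xbar)(yi-ybar)) / sum((xi-xbar)^2)
n = 4, xbar = 36/4 = 9, ybar = 50/4 = 12.5
Sxy = sum((xi-xbar)(yi-ybar)) = 79
Sxx = sum((xi-xbar)^2) = 194
b = Sxy / Sxx = 79/194 ≈ 0.407216

0.4072


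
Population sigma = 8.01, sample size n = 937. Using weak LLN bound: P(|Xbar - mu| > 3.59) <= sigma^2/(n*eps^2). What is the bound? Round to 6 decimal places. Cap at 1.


bound = min(1, sigma^2/(n*eps^2))
sigma^2 = 8.01^2 = 64.1601
n*eps^2 = 937 * 3.59^2 = 937 * 12.8881 = 12076.1497
sigma^2/(n*eps^2) = 64.1601 / 12076.1497 ≈ 0.00531296

0.005313


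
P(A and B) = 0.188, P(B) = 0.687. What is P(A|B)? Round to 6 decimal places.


P(A|B) = P(A and B) / P(B) = 0.188 / 0.687 = 188/687 ≈ 0.27365357

0.273654


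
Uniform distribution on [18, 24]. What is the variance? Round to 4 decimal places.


Var = (b-a)^2 / 12
(b-a)^2 = (24 - 18)^2 = 36
Var = 36/12 = 3

3.0000


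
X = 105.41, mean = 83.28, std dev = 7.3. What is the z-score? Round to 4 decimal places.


z = (X - mu) / sigma
X - mu = 105.41 - 83.28 = 22.13
z = 22.13 / 7.3 = 2213/730 ≈ 3.031507

3.0315


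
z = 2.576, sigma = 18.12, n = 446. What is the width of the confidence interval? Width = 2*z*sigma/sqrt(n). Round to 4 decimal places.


width = 2*z*sigma/sqrt(n)
2*z*sigma = 2 * 2.576 * 18.12 = 93.35424
sqrt(446) ≈ 21.118712
width = 93.35424 / 21.118712 ≈ 4.420451

4.4205


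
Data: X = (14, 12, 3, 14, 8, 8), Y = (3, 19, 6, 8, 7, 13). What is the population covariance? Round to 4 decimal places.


Cov = (1/n)*sum((xi-xbar)(yi-ybar))
n = 6, xbar = 59/6 ≈ 9.833333, ybar = 56/6 = 28/3 ≈ 9.333333
sum((xi-xbar)(yi-ybar)) = 28/3 ≈ 9.333333
Cov = 9.333333 / 6 = 14/9 ≈ 1.555556

1.5556


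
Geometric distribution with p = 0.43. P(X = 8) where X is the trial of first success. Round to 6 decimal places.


P = (1-p)^(k-1) * p
(1-p)^(k-1) = 0.57^7 ≈ 0.01954897
P = 0.01954897 * 0.43 ≈ 0.008406059

0.008406


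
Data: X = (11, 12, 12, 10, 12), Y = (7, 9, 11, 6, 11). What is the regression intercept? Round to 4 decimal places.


a = ybar - b*xbar, where b = sum((xi-xbar)(yi-ybar)) / sum((xi-xbar)^2)
n = 5, xbar = 57/5 = 11.4, ybar = 44/5 = 8.8
Sxy = sum((xi-xbar)(yi-ybar)) = 7.4
Sxx = sum((xi-xbar)^2) = 3.2
b = Sxy / Sxx = 2.3125
a = 8.8 - 2.3125 * 11.4 = -17.5625

-17.5625


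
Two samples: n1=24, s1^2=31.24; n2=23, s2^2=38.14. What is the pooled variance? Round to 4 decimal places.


sp^2 = ((n1-1)*s1^2 + (n2-1)*s2^2)/(n1+n2-2)
(n1-1)*s1^2 = 23 * 31.24 = 718.52
(n2-1)*s2^2 = 22 * 38.14 = 839.08
numerator = 718.52 + 839.08 = 1557.6
n1+n2-2 = 45
sp^2 = 1557.6 / 45 = 2596/75 ≈ 34.613333

34.6133


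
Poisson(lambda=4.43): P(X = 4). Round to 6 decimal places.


P = e^(-lam) * lam^k / k!
e^(-4.43) ≈ 0.01191449
lam^k = 4.43^4 ≈ 385.136700
k! = 4! = 24
P = 0.01191449 * 385.136700 / 24 ≈ 0.191196

0.191196


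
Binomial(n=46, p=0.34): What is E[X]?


E[X] = n*p = 46 * 0.34 = 15.64

15.64


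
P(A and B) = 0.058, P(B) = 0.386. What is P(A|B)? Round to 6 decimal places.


P(A|B) = P(A and B) / P(B) = 0.058 / 0.386 = 29/193 ≈ 0.15025907

0.150259


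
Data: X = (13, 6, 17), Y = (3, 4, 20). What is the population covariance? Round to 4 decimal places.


Cov = (1/n)*sum((xi-xbar)(yi-ybar))
n = 3, xbar = 36/3 = 12, ybar = 27/3 = 9
sum((xi-xbar)(yi-ybar)) = 79
Cov = 79 / 3 = 79/3 ≈ 26.333333

26.3333


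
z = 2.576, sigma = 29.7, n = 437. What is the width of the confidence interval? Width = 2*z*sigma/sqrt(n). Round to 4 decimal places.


width = 2*z*sigma/sqrt(n)
2*z*sigma = 2 * 2.576 * 29.7 = 153.0144
sqrt(437) ≈ 20.904545
width = 153.0144 / 20.904545 ≈ 7.319671

7.3197


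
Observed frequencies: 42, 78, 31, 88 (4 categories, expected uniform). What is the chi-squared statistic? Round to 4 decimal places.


chi2 = sum((O-E)^2/E), E = total/4
total = 239, E = 239/4 = 59.75
(42 - 59.75)^2 / 59.75 = 315.0625 / 59.75 = 5041/956 ≈ 5.273013
(78 - 59.75)^2 / 59.75 = 333.0625 / 59.75 = 5329/956 ≈ 5.574268
(31 - 59.75)^2 / 59.75 = 826.5625 / 59.75 = 13225/956 ≈ 13.833682
(88 - 59.75)^2 / 59.75 = 798.0625 / 59.75 = 12769/956 ≈ 13.356695
chi2 = 9091/239 ≈ 38.037657

38.0377


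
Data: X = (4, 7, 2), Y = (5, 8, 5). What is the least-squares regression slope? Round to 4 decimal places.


b = sum((xi-xbar)(yi-ybar)) / sum((xi-xbar)^2)
n = 3, xbar = 13/3 ≈ 4.333333, ybar = 18/3 = 6
Sxy = sum((xi-xbar)(yi-ybar)) = 8
Sxx = sum((xi-xbar)^2) = 38/3 ≈ 12.666667
b = Sxy / Sxx = 12/19 ≈ 0.631579

0.6316


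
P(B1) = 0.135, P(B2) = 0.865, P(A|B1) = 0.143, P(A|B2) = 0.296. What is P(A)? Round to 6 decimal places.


P(A) = P(A|B1)*P(B1) + P(A|B2)*P(B2)
P(A|B1)*P(B1) = 0.143 * 0.135 = 0.019305
P(A|B2)*P(B2) = 0.296 * 0.865 = 0.25604
P(A) = 0.019305 + 0.25604 = 0.275345

0.275345


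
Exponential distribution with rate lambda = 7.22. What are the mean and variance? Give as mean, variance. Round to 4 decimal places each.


mean = 1/lam, var = 1/lam^2
mean = 1 / 7.22 = 50/361 ≈ 0.138504
lam^2 = 7.22^2 = 52.1284
var = 1 / 52.1284 ≈ 0.019183

0.1385, 0.0192


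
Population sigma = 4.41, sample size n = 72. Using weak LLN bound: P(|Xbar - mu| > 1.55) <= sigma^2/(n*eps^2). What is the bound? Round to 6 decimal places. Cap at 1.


bound = min(1, sigma^2/(n*eps^2))
sigma^2 = 4.41^2 = 19.4481
n*eps^2 = 72 * 1.55^2 = 72 * 2.4025 = 172.98
sigma^2/(n*eps^2) = 19.4481 / 172.98 ≈ 0.11242976

0.112430


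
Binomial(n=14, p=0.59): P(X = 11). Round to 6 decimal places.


P = C(n,k) * p^k * (1-p)^(n-k)
C(14,11) = 364
p^k = 0.59^11 ≈ 0.003015589
(1-p)^(n-k) = 0.41^3 = 0.068921
P = 364 * 0.003015589 * 0.068921 ≈ 0.075653

0.075653


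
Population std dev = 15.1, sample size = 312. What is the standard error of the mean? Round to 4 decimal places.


SE = sigma / sqrt(n)
sqrt(312) ≈ 17.663522
SE = 15.1 / 17.663522 ≈ 0.854869

0.8549


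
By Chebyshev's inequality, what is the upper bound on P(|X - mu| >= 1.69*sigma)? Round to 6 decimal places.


P <= 1/k^2
k^2 = 1.69^2 = 2.8561
1/k^2 = 1 / 2.8561 ≈ 0.35012780

0.350128


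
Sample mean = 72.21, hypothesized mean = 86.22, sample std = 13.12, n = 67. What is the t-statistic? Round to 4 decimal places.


t = (xbar - mu0) / (s/sqrt(n))
xbar - mu0 = 72.21 - 86.22 = -14.01
sqrt(67) ≈ 8.18535277
s/sqrt(n) = 13.12 / 8.18535277 ≈ 1.60286311
t = -14.01 / 1.60286311 ≈ -8.740609

-8.7406


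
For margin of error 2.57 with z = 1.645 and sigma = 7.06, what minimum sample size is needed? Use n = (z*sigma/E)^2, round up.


z*sigma/E = 1.645 * 7.06 / 2.57 ≈ 4.518949
(z*sigma/E)^2 ≈ 20.420904
round up: n = 21

21


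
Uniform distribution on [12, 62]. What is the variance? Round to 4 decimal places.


Var = (b-a)^2 / 12
(b-a)^2 = (62 - 12)^2 = 2500
Var = 2500/12 ≈ 208.333333

208.3333


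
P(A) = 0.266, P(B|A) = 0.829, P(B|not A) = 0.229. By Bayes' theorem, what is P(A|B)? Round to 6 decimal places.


P(A|B) = P(B|A)*P(A) / P(B), P(B) = P(B|A)*P(A) + P(B|not A)*P(not A)
P(B|A)*P(A) = 0.829 * 0.266 = 0.220514
P(B|not A)*P(not A) = 0.229 * 0.734 = 0.168086
P(B) = 0.220514 + 0.168086 = 0.3886
P(A|B) = 0.220514 / 0.3886 ≈ 0.56745754

0.567458


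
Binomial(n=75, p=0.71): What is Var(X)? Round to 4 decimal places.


Var = n*p*(1-p) = 75 * 0.71 * 0.29 = 15.4425

15.4425


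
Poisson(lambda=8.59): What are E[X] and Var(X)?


E[X] = Var(X) = lambda = 8.59

8.59, 8.59


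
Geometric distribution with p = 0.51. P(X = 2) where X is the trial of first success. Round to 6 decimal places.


P = (1-p)^(k-1) * p
(1-p)^(k-1) = 0.49^1 = 0.49
P = 0.49 * 0.51 = 0.2499

0.249900


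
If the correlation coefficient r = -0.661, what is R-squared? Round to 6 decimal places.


R^2 = r^2 = (-0.661)^2 = 0.436921

0.436921


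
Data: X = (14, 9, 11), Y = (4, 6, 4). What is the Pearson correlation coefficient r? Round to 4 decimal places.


r = sum((xi-xbar)(yi-ybar)) / sqrt(sum((xi-xbar)^2) * sum((yi-ybar)^2))
n = 3, xbar = 34/3 ≈ 11.333333, ybar = 14/3 ≈ 4.666667
Sxy = sum((xi-xbar)(yi-ybar)) = -14/3 ≈ -4.666667
Sxx = sum((xi-xbar)^2) = 38/3 ≈ 12.666667
Syy = sum((yi-ybar)^2) = 8/3 ≈ 2.666667
sqrt(Sxx*Syy) ≈ 5.811865
r = Sxy / sqrt(Sxx*Syy) = -4.666667 / 5.811865 ≈ -0.802955

-0.8030


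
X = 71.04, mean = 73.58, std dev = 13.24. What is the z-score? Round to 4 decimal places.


z = (X - mu) / sigma
X - mu = 71.04 - 73.58 = -2.54
z = -2.54 / 13.24 = -127/662 ≈ -0.191843

-0.1918


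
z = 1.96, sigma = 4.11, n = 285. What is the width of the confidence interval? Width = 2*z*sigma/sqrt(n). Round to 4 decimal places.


width = 2*z*sigma/sqrt(n)
2*z*sigma = 2 * 1.96 * 4.11 = 16.1112
sqrt(285) ≈ 16.881943
width = 16.1112 / 16.881943 ≈ 0.954345

0.9543


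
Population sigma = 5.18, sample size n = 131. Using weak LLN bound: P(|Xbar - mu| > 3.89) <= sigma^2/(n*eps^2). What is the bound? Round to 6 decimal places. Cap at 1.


bound = min(1, sigma^2/(n*eps^2))
sigma^2 = 5.18^2 = 26.8324
n*eps^2 = 131 * 3.89^2 = 131 * 15.1321 = 1982.3051
sigma^2/(n*eps^2) = 26.8324 / 1982.3051 ≈ 0.01353596

0.013536


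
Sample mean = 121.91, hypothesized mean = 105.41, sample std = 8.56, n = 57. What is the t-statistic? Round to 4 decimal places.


t = (xbar - mu0) / (s/sqrt(n))
xbar - mu0 = 121.91 - 105.41 = 16.5
sqrt(57) ≈ 7.54983444
s/sqrt(n) = 8.56 / 7.54983444 ≈ 1.13379970
t = 16.5 / 1.13379970 ≈ 14.552835

14.5528


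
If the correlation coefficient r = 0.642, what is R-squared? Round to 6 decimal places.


R^2 = r^2 = (0.642)^2 = 0.412164

0.412164


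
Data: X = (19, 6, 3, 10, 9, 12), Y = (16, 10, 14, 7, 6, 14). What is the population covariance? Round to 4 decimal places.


Cov = (1/n)*sum((xi-xbar)(yi-ybar))
n = 6, xbar = 59/6 ≈ 9.833333, ybar = 67/6 ≈ 11.166667
sum((xi-xbar)(yi-ybar)) = 235/6 ≈ 39.166667
Cov = 39.166667 / 6 = 235/36 ≈ 6.527778

6.5278


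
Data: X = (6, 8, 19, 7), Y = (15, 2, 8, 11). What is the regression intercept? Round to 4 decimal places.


a = ybar - b*xbar, where b = sum((xi-xbar)(yi-ybar)) / sum((xi-xbar)^2)
n = 4, xbar = 40/4 = 10, ybar = 36/4 = 9
Sxy = sum((xi-xbar)(yi-ybar)) = -25
Sxx = sum((xi-xbar)^2) = 110
b = Sxy / Sxx = -5/22 ≈ -0.227273
a = 9 - (-0.227273) * 10 = 124/11 ≈ 11.272727

11.2727


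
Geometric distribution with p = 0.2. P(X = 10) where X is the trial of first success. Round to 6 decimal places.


P = (1-p)^(k-1) * p
(1-p)^(k-1) = 0.8^9 ≈ 0.1342177
P = 0.1342177 * 0.2 ≈ 0.02684355

0.026844
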